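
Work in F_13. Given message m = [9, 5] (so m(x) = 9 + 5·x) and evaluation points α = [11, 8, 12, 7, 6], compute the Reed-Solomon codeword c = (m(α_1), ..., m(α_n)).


c = [12, 10, 4, 5, 0]

Message polynomial: m(x) = 9 + 5·x (mod 13).
For each evaluation point α_i, compute m(α_i) mod 13:
  α_1 = 11: Horner steps 5 → 12, so m(11) = 12.
  α_2 = 8: Horner steps 5 → 10, so m(8) = 10.
  α_3 = 12: Horner steps 5 → 4, so m(12) = 4.
  α_4 = 7: Horner steps 5 → 5, so m(7) = 5.
  α_5 = 6: Horner steps 5 → 0, so m(6) = 0.
Codeword c = [12, 10, 4, 5, 0] ∈ F_13^5.


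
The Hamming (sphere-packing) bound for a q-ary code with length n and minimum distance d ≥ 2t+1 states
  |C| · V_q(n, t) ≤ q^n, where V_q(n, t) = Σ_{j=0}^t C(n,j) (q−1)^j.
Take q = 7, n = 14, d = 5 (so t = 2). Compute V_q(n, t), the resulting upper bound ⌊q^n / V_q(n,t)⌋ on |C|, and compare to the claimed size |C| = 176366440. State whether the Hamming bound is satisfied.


V_q(n, t) = 3361, q^n = 678223072849, Hamming bound = 201792047, |C| = 176366440 ≤ bound (satisfied).

Step 1: Compute V_q(n, t) = Σ_{j=0}^2 C(n, j) (q−1)^j.
  j = 0: C(14,0)·(6)^0 = 1·1 = 1.
  j = 1: C(14,1)·(6)^1 = 14·6 = 84.
  j = 2: C(14,2)·(6)^2 = 91·36 = 3276.
  V_q(n, t) = 1 + 84 + 3276 = 3361.
Step 2: q^n = 7^14 = 678223072849.
Step 3: Hamming bound ⌊q^n / V_q(n,t)⌋ = ⌊678223072849/3361⌋ = 201792047.
Step 4: Compare |C| = 176366440 to 201792047: satisfied.
The claimed |C| lies below the Hamming bound.


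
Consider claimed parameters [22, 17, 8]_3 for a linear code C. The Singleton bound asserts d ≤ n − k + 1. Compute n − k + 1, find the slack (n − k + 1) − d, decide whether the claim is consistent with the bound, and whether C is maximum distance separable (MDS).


Singleton RHS = n − k + 1 = 6, slack = -2, bound violated (no such code; not MDS).

Singleton bound: d ≤ n − k + 1.
Here n = 22, k = 17, so n − k + 1 = 6.
Given d = 8, check d ≤ 6: NO.
Slack = (n − k + 1) − d = -2.
The slack is negative: d = 8 exceeds n − k + 1 = 6 by 2, so the Singleton bound is violated and no linear [22, 17, 8]_3 code can exist. In particular it is not MDS (MDS requires d = n − k + 1 exactly).
Description: the claimed parameters are [22, 17, 8]_3; such a code would be impossible (violates the Singleton bound).


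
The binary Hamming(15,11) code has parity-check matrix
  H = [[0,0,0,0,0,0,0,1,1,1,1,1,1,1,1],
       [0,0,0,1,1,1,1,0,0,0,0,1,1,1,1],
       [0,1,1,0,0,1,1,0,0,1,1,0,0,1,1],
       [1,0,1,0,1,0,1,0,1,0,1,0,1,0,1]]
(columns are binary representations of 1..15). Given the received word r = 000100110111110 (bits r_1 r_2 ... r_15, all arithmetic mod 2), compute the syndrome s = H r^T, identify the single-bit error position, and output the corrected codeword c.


s = (0, 1, 0, 1)^T, error position = 5, corrected codeword c = 000110110111110

Compute s = H r^T mod 2 one row at a time:
  s_1 = 1 + 0 + 1 + 1 + 1 + 1 + 1 + 0 = 6 ≡ 0 (mod 2).
  s_2 = 1 + 0 + 0 + 1 + 1 + 1 + 1 + 0 = 5 ≡ 1 (mod 2).
  s_3 = 0 + 0 + 0 + 1 + 1 + 1 + 1 + 0 = 4 ≡ 0 (mod 2).
  s_4 = 0 + 0 + 0 + 1 + 0 + 1 + 1 + 0 = 3 ≡ 1 (mod 2).
s = (0, 1, 0, 1)^T — this equals column 5 of H (binary 0101), so error is at position 5.
Correct: flip bit 5 of r = 000100110111110 to get c = 000110110111110.


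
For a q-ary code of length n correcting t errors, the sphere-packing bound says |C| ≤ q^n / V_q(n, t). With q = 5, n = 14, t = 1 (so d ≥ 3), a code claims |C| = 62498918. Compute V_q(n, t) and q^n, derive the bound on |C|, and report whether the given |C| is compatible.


V_q(n, t) = 57, q^n = 6103515625, Hamming bound = 107079221, |C| = 62498918 ≤ bound (satisfied).

Step 1: Compute V_q(n, t) = Σ_{j=0}^1 C(n, j) (q−1)^j.
  j = 0: C(14,0)·(4)^0 = 1·1 = 1.
  j = 1: C(14,1)·(4)^1 = 14·4 = 56.
  V_q(n, t) = 1 + 56 = 57.
Step 2: q^n = 5^14 = 6103515625.
Step 3: Hamming bound ⌊q^n / V_q(n,t)⌋ = ⌊6103515625/57⌋ = 107079221.
Step 4: Compare |C| = 62498918 to 107079221: satisfied.
The claimed |C| lies below the Hamming bound.


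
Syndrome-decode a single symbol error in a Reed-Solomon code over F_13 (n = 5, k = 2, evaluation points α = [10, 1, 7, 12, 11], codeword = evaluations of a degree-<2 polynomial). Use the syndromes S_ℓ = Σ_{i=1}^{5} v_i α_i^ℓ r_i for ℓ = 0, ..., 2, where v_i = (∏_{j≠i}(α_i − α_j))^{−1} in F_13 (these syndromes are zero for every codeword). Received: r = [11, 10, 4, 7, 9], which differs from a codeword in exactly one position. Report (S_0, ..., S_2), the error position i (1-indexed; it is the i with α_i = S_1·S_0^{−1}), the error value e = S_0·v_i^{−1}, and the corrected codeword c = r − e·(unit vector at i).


S = (6, 6, 6), error at position 2, error magnitude e = 7, c = [11, 3, 4, 7, 9].

Step 1: column multipliers v_i = (∏_{j≠i}(α_i − α_j))^{−1} mod 13.
  i = 1 (α = 10): (10−1)(10−7)(10−12)(10−11) = 9·3·(−2)·(−1) = 54 ≡ 2, so v_1 = 2^{−1} = 7 (mod 13).
  i = 2 (α = 1): (1−10)(1−7)(1−12)(1−11) = (−9)·(−6)·(−11)·(−10) = 5940 ≡ 12, so v_2 = 12^{−1} = 12 (mod 13).
  i = 3 (α = 7): (7−10)(7−1)(7−12)(7−11) = (−3)·6·(−5)·(−4) = −360 ≡ 4, so v_3 = 4^{−1} = 10 (mod 13).
  i = 4 (α = 12): (12−10)(12−1)(12−7)(12−11) = 2·11·5·1 = 110 ≡ 6, so v_4 = 6^{−1} = 11 (mod 13).
  i = 5 (α = 11): (11−10)(11−1)(11−7)(11−12) = 1·10·4·(−1) = −40 ≡ 12, so v_5 = 12^{−1} = 12 (mod 13).
  v = [7, 12, 10, 11, 12].
Step 2: syndromes of r = [11, 10, 4, 7, 9] (all sums mod 13).
  S_0 = Σ v_i r_i = 7·11 + 12·10 + 10·4 + 11·7 + 12·9 = 422 ≡ 6.
  S_1 = Σ v_i α_i r_i = 7·10·11 + 12·1·10 + 10·7·4 + 11·12·7 + 12·11·9 = 3282 ≡ 6.
  α_i^2 mod 13 = [9, 1, 10, 1, 4].
  S_2 = Σ v_i α_i^2 r_i = 7·9·11 + 12·1·10 + 10·10·4 + 11·1·7 + 12·4·9 = 1722 ≡ 6.
  S = (6, 6, 6) ≠ 0, so r is not a codeword (an error is present).
Step 3: locate the error. For a single error e at position i, S_ℓ = v_i·e·α_i^ℓ, so α_err = S_1/S_0.
  S_0^{−1} = 6^{−1} = 11 (mod 13), so α_err = 6·11 = 66 ≡ 1 = α_2. Error position i = 2.
  Consistency check: S_2/S_1 = 6·11 = 66 ≡ 1 = α_err ✓ (single-error assumption holds).
Step 4: error magnitude e = S_0/v_2 = S_0·∏_{j≠2}(α_2 − α_j) = 6·12 = 72 ≡ 7 (mod 13).
Step 5: correct position 2: c_2 = r_2 − e = 10 − 7 ≡ 3 (mod 13). Hence c = [11, 3, 4, 7, 9].
  Check: interpolating c through the α_i gives m(x) = 5 + 11·x (degree < 2) with m(α_i) = c_i for every i, so c is indeed a codeword.


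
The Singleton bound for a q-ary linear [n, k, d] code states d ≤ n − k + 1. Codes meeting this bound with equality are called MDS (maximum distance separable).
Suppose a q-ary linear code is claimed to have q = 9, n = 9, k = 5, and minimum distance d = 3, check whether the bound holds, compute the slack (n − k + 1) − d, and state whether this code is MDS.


Singleton RHS = n − k + 1 = 5, slack = 2, bound satisfied, not MDS.

Singleton bound: d ≤ n − k + 1.
Here n = 9, k = 5, so n − k + 1 = 5.
Given d = 3, check d ≤ 5: YES.
Slack = (n − k + 1) − d = 2.
The code is NOT MDS (slack = 2 > 0).
Description: the claimed parameters are [9, 5, 3]_9; such a code would be non-MDS.


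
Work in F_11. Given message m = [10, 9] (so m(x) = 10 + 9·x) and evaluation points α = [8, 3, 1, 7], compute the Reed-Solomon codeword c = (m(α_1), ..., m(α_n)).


c = [5, 4, 8, 7]

Message polynomial: m(x) = 10 + 9·x (mod 11).
For each evaluation point α_i, compute m(α_i) mod 11:
  α_1 = 8: Horner steps 9 → 5, so m(8) = 5.
  α_2 = 3: Horner steps 9 → 4, so m(3) = 4.
  α_3 = 1: Horner steps 9 → 8, so m(1) = 8.
  α_4 = 7: Horner steps 9 → 7, so m(7) = 7.
Codeword c = [5, 4, 8, 7] ∈ F_11^4.


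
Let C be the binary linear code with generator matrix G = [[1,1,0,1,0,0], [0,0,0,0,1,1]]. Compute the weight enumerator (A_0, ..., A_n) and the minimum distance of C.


Weight distribution: A_0 = 1, A_2 = 1, A_3 = 1, A_5 = 1. Minimum distance d = 2.

Enumerate all 2^2 = 4 messages m ∈ F_2^2.
For each, compute codeword c = mG in F_2^6, then tally its weight.
  m = 00 → c = 000000, weight = 0.
  m = 10 → c = 110100, weight = 3.
  m = 01 → c = 000011, weight = 2.
  m = 11 → c = 110111, weight = 5.
Tally weights:
  weight 0: 1 codewords.
  weight 2: 1 codewords.
  weight 3: 1 codewords.
  weight 5: 1 codewords.
Minimum distance d = smallest w > 0 with A_w > 0 = 2.
Sanity: Σ A_w = 4 = 2^2 = 4 ✓.


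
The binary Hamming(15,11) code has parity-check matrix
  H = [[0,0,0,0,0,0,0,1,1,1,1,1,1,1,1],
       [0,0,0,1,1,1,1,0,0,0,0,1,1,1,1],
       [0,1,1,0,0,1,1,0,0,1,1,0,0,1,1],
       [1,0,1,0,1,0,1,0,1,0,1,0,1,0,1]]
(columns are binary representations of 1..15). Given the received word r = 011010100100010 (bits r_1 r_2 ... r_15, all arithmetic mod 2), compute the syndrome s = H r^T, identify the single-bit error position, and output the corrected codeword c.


s = (0, 1, 1, 1)^T, error position = 7, corrected codeword c = 011010000100010

Compute s = H r^T mod 2 one row at a time:
  s_1 = 0 + 0 + 1 + 0 + 0 + 0 + 1 + 0 = 2 ≡ 0 (mod 2).
  s_2 = 0 + 1 + 0 + 1 + 0 + 0 + 1 + 0 = 3 ≡ 1 (mod 2).
  s_3 = 1 + 1 + 0 + 1 + 1 + 0 + 1 + 0 = 5 ≡ 1 (mod 2).
  s_4 = 0 + 1 + 1 + 1 + 0 + 0 + 0 + 0 = 3 ≡ 1 (mod 2).
s = (0, 1, 1, 1)^T — this equals column 7 of H (binary 0111), so error is at position 7.
Correct: flip bit 7 of r = 011010100100010 to get c = 011010000100010.


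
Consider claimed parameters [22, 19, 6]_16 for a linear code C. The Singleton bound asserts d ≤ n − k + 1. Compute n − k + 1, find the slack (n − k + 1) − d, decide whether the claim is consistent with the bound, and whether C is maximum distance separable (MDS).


Singleton RHS = n − k + 1 = 4, slack = -2, bound violated (no such code; not MDS).

Singleton bound: d ≤ n − k + 1.
Here n = 22, k = 19, so n − k + 1 = 4.
Given d = 6, check d ≤ 4: NO.
Slack = (n − k + 1) − d = -2.
The slack is negative: d = 6 exceeds n − k + 1 = 4 by 2, so the Singleton bound is violated and no linear [22, 19, 6]_16 code can exist. In particular it is not MDS (MDS requires d = n − k + 1 exactly).
Description: the claimed parameters are [22, 19, 6]_16; such a code would be impossible (violates the Singleton bound).


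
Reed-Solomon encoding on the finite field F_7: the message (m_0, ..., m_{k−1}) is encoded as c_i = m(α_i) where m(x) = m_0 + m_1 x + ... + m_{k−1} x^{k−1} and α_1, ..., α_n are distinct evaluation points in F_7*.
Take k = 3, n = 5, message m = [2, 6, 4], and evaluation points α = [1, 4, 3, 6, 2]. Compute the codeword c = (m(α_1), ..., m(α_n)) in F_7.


c = [5, 6, 0, 0, 2]

Message polynomial: m(x) = 2 + 6·x + 4·x^2 (mod 7).
For each evaluation point α_i, compute m(α_i) mod 7:
  α_1 = 1: Horner steps 4 → 3 → 5, so m(1) = 5.
  α_2 = 4: Horner steps 4 → 1 → 6, so m(4) = 6.
  α_3 = 3: Horner steps 4 → 4 → 0, so m(3) = 0.
  α_4 = 6: Horner steps 4 → 2 → 0, so m(6) = 0.
  α_5 = 2: Horner steps 4 → 0 → 2, so m(2) = 2.
Codeword c = [5, 6, 0, 0, 2] ∈ F_7^5.


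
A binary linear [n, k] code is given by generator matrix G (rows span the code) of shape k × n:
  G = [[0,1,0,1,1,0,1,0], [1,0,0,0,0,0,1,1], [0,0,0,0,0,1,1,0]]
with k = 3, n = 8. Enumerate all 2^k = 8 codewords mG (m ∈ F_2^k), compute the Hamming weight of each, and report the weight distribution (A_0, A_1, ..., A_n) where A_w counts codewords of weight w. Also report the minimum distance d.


Weight distribution: A_0 = 1, A_2 = 1, A_3 = 2, A_4 = 2, A_5 = 1, A_7 = 1. Minimum distance d = 2.

Enumerate all 2^3 = 8 messages m ∈ F_2^3.
For each, compute codeword c = mG in F_2^8, then tally its weight.
  m = 000 → c = 00000000, weight = 0.
  m = 100 → c = 01011010, weight = 4.
  m = 010 → c = 10000011, weight = 3.
  m = 110 → c = 11011001, weight = 5.
  m = 001 → c = 00000110, weight = 2.
  m = 101 → c = 01011100, weight = 4.
  m = 011 → c = 10000101, weight = 3.
  m = 111 → c = 11011111, weight = 7.
Tally weights:
  weight 0: 1 codewords.
  weight 2: 1 codewords.
  weight 3: 2 codewords.
  weight 4: 2 codewords.
  weight 5: 1 codewords.
  weight 7: 1 codewords.
Minimum distance d = smallest w > 0 with A_w > 0 = 2.
Sanity: Σ A_w = 8 = 2^3 = 8 ✓.


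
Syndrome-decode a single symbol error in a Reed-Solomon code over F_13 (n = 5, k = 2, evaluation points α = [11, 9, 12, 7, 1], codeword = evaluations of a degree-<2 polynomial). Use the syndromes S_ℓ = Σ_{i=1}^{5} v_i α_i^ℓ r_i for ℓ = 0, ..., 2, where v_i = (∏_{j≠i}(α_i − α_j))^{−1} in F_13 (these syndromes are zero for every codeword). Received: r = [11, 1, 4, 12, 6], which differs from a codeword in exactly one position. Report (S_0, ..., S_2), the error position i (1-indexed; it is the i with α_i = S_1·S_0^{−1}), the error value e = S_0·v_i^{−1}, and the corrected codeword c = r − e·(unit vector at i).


S = (9, 8, 10), error at position 1, error magnitude e = 8, c = [3, 1, 4, 12, 6].

Step 1: column multipliers v_i = (∏_{j≠i}(α_i − α_j))^{−1} mod 13.
  i = 1 (α = 11): (11−9)(11−12)(11−7)(11−1) = 2·(−1)·4·10 = −80 ≡ 11, so v_1 = 11^{−1} = 6 (mod 13).
  i = 2 (α = 9): (9−11)(9−12)(9−7)(9−1) = (−2)·(−3)·2·8 = 96 ≡ 5, so v_2 = 5^{−1} = 8 (mod 13).
  i = 3 (α = 12): (12−11)(12−9)(12−7)(12−1) = 1·3·5·11 = 165 ≡ 9, so v_3 = 9^{−1} = 3 (mod 13).
  i = 4 (α = 7): (7−11)(7−9)(7−12)(7−1) = (−4)·(−2)·(−5)·6 = −240 ≡ 7, so v_4 = 7^{−1} = 2 (mod 13).
  i = 5 (α = 1): (1−11)(1−9)(1−12)(1−7) = (−10)·(−8)·(−11)·(−6) = 5280 ≡ 2, so v_5 = 2^{−1} = 7 (mod 13).
  v = [6, 8, 3, 2, 7].
Step 2: syndromes of r = [11, 1, 4, 12, 6] (all sums mod 13).
  S_0 = Σ v_i r_i = 6·11 + 8·1 + 3·4 + 2·12 + 7·6 = 152 ≡ 9.
  S_1 = Σ v_i α_i r_i = 6·11·11 + 8·9·1 + 3·12·4 + 2·7·12 + 7·1·6 = 1152 ≡ 8.
  α_i^2 mod 13 = [4, 3, 1, 10, 1].
  S_2 = Σ v_i α_i^2 r_i = 6·4·11 + 8·3·1 + 3·1·4 + 2·10·12 + 7·1·6 = 582 ≡ 10.
  S = (9, 8, 10) ≠ 0, so r is not a codeword (an error is present).
Step 3: locate the error. For a single error e at position i, S_ℓ = v_i·e·α_i^ℓ, so α_err = S_1/S_0.
  S_0^{−1} = 9^{−1} = 3 (mod 13), so α_err = 8·3 = 24 ≡ 11 = α_1. Error position i = 1.
  Consistency check: S_2/S_1 = 10·5 = 50 ≡ 11 = α_err ✓ (single-error assumption holds).
Step 4: error magnitude e = S_0/v_1 = S_0·∏_{j≠1}(α_1 − α_j) = 9·11 = 99 ≡ 8 (mod 13).
Step 5: correct position 1: c_1 = r_1 − e = 11 − 8 ≡ 3 (mod 13). Hence c = [3, 1, 4, 12, 6].
  Check: interpolating c through the α_i gives m(x) = 5 + 1·x (degree < 2) with m(α_i) = c_i for every i, so c is indeed a codeword.


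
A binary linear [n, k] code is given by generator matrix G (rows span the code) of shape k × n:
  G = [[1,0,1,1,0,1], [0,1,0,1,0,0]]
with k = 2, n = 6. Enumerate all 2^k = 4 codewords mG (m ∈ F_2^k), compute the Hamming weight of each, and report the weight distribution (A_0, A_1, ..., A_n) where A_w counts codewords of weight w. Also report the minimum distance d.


Weight distribution: A_0 = 1, A_2 = 1, A_4 = 2. Minimum distance d = 2.

Enumerate all 2^2 = 4 messages m ∈ F_2^2.
For each, compute codeword c = mG in F_2^6, then tally its weight.
  m = 00 → c = 000000, weight = 0.
  m = 10 → c = 101101, weight = 4.
  m = 01 → c = 010100, weight = 2.
  m = 11 → c = 111001, weight = 4.
Tally weights:
  weight 0: 1 codewords.
  weight 2: 1 codewords.
  weight 4: 2 codewords.
Minimum distance d = smallest w > 0 with A_w > 0 = 2.
Sanity: Σ A_w = 4 = 2^2 = 4 ✓.


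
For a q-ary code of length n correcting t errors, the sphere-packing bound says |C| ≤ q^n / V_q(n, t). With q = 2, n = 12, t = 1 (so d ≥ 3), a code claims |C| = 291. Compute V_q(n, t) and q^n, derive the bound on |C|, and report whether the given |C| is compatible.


V_q(n, t) = 13, q^n = 4096, Hamming bound = 315, |C| = 291 ≤ bound (satisfied).

Step 1: Compute V_q(n, t) = Σ_{j=0}^1 C(n, j) (q−1)^j.
  j = 0: C(12,0)·(1)^0 = 1·1 = 1.
  j = 1: C(12,1)·(1)^1 = 12·1 = 12.
  V_q(n, t) = 1 + 12 = 13.
Step 2: q^n = 2^12 = 4096.
Step 3: Hamming bound ⌊q^n / V_q(n,t)⌋ = ⌊4096/13⌋ = 315.
Step 4: Compare |C| = 291 to 315: satisfied.
The claimed |C| lies below the Hamming bound.


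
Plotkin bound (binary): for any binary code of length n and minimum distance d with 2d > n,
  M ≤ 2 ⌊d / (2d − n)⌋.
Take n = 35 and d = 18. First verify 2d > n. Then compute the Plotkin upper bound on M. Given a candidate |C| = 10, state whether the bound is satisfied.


Plotkin bound M ≤ 36; given |C| = 10 ≤ bound (satisfied).

Check applicability: 2d = 36, n = 35.
2d − n = 1 > 0, so Plotkin applies.
Compute d/(2d−n) = 18/1 ≈ 18.0000.
⌊d/(2d−n)⌋ = 18.
Plotkin bound: M ≤ 2·18 = 36.
Given |C| = 10, check: satisfied.
This |C| is below the Plotkin bound.


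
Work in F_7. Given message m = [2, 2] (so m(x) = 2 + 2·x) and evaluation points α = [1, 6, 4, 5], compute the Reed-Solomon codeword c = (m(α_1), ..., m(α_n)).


c = [4, 0, 3, 5]

Message polynomial: m(x) = 2 + 2·x (mod 7).
For each evaluation point α_i, compute m(α_i) mod 7:
  α_1 = 1: Horner steps 2 → 4, so m(1) = 4.
  α_2 = 6: Horner steps 2 → 0, so m(6) = 0.
  α_3 = 4: Horner steps 2 → 3, so m(4) = 3.
  α_4 = 5: Horner steps 2 → 5, so m(5) = 5.
Codeword c = [4, 0, 3, 5] ∈ F_7^4.


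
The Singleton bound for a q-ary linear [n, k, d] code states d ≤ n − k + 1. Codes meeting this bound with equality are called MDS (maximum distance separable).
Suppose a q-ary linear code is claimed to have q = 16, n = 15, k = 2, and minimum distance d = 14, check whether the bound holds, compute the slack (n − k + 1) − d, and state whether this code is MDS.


Singleton RHS = n − k + 1 = 14, slack = 0, bound satisfied, MDS.

Singleton bound: d ≤ n − k + 1.
Here n = 15, k = 2, so n − k + 1 = 14.
Given d = 14, check d ≤ 14: YES.
Slack = (n − k + 1) − d = 0.
The code is MDS (slack = 0).
Description: the claimed parameters are [15, 2, 14]_16; such a code would be MDS (meets Singleton bound).


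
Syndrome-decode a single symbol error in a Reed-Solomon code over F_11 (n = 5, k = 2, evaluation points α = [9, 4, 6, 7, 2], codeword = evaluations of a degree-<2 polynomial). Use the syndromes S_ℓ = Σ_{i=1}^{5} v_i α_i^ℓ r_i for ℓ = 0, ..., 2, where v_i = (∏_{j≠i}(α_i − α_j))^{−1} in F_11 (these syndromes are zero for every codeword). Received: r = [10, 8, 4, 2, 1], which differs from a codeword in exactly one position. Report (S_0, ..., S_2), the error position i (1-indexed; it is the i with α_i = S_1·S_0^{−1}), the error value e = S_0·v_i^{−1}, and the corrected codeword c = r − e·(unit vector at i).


S = (1, 9, 4), error at position 1, error magnitude e = 1, c = [9, 8, 4, 2, 1].

Step 1: column multipliers v_i = (∏_{j≠i}(α_i − α_j))^{−1} mod 11.
  i = 1 (α = 9): (9−4)(9−6)(9−7)(9−2) = 5·3·2·7 = 210 ≡ 1, so v_1 = 1^{−1} = 1 (mod 11).
  i = 2 (α = 4): (4−9)(4−6)(4−7)(4−2) = (−5)·(−2)·(−3)·2 = −60 ≡ 6, so v_2 = 6^{−1} = 2 (mod 11).
  i = 3 (α = 6): (6−9)(6−4)(6−7)(6−2) = (−3)·2·(−1)·4 = 24 ≡ 2, so v_3 = 2^{−1} = 6 (mod 11).
  i = 4 (α = 7): (7−9)(7−4)(7−6)(7−2) = (−2)·3·1·5 = −30 ≡ 3, so v_4 = 3^{−1} = 4 (mod 11).
  i = 5 (α = 2): (2−9)(2−4)(2−6)(2−7) = (−7)·(−2)·(−4)·(−5) = 280 ≡ 5, so v_5 = 5^{−1} = 9 (mod 11).
  v = [1, 2, 6, 4, 9].
Step 2: syndromes of r = [10, 8, 4, 2, 1] (all sums mod 11).
  S_0 = Σ v_i r_i = 1·10 + 2·8 + 6·4 + 4·2 + 9·1 = 67 ≡ 1.
  S_1 = Σ v_i α_i r_i = 1·9·10 + 2·4·8 + 6·6·4 + 4·7·2 + 9·2·1 = 372 ≡ 9.
  α_i^2 mod 11 = [4, 5, 3, 5, 4].
  S_2 = Σ v_i α_i^2 r_i = 1·4·10 + 2·5·8 + 6·3·4 + 4·5·2 + 9·4·1 = 268 ≡ 4.
  S = (1, 9, 4) ≠ 0, so r is not a codeword (an error is present).
Step 3: locate the error. For a single error e at position i, S_ℓ = v_i·e·α_i^ℓ, so α_err = S_1/S_0.
  S_0^{−1} = 1^{−1} = 1 (mod 11), so α_err = 9·1 = 9 ≡ 9 = α_1. Error position i = 1.
  Consistency check: S_2/S_1 = 4·5 = 20 ≡ 9 = α_err ✓ (single-error assumption holds).
Step 4: error magnitude e = S_0/v_1 = S_0·∏_{j≠1}(α_1 − α_j) = 1·1 = 1 ≡ 1 (mod 11).
Step 5: correct position 1: c_1 = r_1 − e = 10 − 1 ≡ 9 (mod 11). Hence c = [9, 8, 4, 2, 1].
  Check: interpolating c through the α_i gives m(x) = 5 + 9·x (degree < 2) with m(α_i) = c_i for every i, so c is indeed a codeword.


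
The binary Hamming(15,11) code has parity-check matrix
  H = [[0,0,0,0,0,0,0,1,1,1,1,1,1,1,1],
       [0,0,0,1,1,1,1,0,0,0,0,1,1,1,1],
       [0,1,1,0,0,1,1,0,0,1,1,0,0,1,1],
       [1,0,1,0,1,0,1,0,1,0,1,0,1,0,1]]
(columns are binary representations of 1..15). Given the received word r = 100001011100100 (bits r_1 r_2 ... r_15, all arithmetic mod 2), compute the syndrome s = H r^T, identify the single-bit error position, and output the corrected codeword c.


s = (0, 0, 0, 1)^T, error position = 1, corrected codeword c = 000001011100100

Compute s = H r^T mod 2 one row at a time:
  s_1 = 1 + 1 + 1 + 0 + 0 + 1 + 0 + 0 = 4 ≡ 0 (mod 2).
  s_2 = 0 + 0 + 1 + 0 + 0 + 1 + 0 + 0 = 2 ≡ 0 (mod 2).
  s_3 = 0 + 0 + 1 + 0 + 1 + 0 + 0 + 0 = 2 ≡ 0 (mod 2).
  s_4 = 1 + 0 + 0 + 0 + 1 + 0 + 1 + 0 = 3 ≡ 1 (mod 2).
s = (0, 0, 0, 1)^T — this equals column 1 of H (binary 0001), so error is at position 1.
Correct: flip bit 1 of r = 100001011100100 to get c = 000001011100100.


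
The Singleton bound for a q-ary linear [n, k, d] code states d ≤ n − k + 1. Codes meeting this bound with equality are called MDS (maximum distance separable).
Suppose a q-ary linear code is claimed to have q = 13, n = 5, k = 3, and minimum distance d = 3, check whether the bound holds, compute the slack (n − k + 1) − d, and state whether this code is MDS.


Singleton RHS = n − k + 1 = 3, slack = 0, bound satisfied, MDS.

Singleton bound: d ≤ n − k + 1.
Here n = 5, k = 3, so n − k + 1 = 3.
Given d = 3, check d ≤ 3: YES.
Slack = (n − k + 1) − d = 0.
The code is MDS (slack = 0).
Description: the claimed parameters are [5, 3, 3]_13; such a code would be MDS (meets Singleton bound).


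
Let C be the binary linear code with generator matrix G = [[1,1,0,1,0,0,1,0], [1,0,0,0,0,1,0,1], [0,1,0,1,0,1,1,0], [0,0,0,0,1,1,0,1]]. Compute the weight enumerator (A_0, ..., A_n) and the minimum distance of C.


Weight distribution: A_0 = 1, A_1 = 1, A_2 = 3, A_3 = 3, A_4 = 3, A_5 = 3, A_6 = 1, A_7 = 1. Minimum distance d = 1.

Enumerate all 2^4 = 16 messages m ∈ F_2^4.
For each, compute codeword c = mG in F_2^8, then tally its weight.
  m = 0000 → c = 00000000, weight = 0.
  m = 1000 → c = 11010010, weight = 4.
  m = 0100 → c = 10000101, weight = 3.
  m = 1100 → c = 01010111, weight = 5.
  m = 0010 → c = 01010110, weight = 4.
  m = 1010 → c = 10000100, weight = 2.
  m = 0110 → c = 11010011, weight = 5.
  m = 1110 → c = 00000001, weight = 1.
  m = 0001 → c = 00001101, weight = 3.
  m = 1001 → c = 11011111, weight = 7.
  m = 0101 → c = 10001000, weight = 2.
  m = 1101 → c = 01011010, weight = 4.
  m = 0011 → c = 01011011, weight = 5.
  m = 1011 → c = 10001001, weight = 3.
  m = 0111 → c = 11011110, weight = 6.
  m = 1111 → c = 00001100, weight = 2.
Tally weights:
  weight 0: 1 codewords.
  weight 1: 1 codewords.
  weight 2: 3 codewords.
  weight 3: 3 codewords.
  weight 4: 3 codewords.
  weight 5: 3 codewords.
  weight 6: 1 codewords.
  weight 7: 1 codewords.
Minimum distance d = smallest w > 0 with A_w > 0 = 1.
Sanity: Σ A_w = 16 = 2^4 = 16 ✓.


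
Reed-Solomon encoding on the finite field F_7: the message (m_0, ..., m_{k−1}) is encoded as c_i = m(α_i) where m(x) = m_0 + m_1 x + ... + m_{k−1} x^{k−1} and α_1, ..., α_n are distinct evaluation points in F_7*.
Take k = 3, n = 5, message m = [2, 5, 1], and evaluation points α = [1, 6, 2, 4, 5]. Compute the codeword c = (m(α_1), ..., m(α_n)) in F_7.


c = [1, 5, 2, 3, 3]

Message polynomial: m(x) = 2 + 5·x + 1·x^2 (mod 7).
For each evaluation point α_i, compute m(α_i) mod 7:
  α_1 = 1: Horner steps 1 → 6 → 1, so m(1) = 1.
  α_2 = 6: Horner steps 1 → 4 → 5, so m(6) = 5.
  α_3 = 2: Horner steps 1 → 0 → 2, so m(2) = 2.
  α_4 = 4: Horner steps 1 → 2 → 3, so m(4) = 3.
  α_5 = 5: Horner steps 1 → 3 → 3, so m(5) = 3.
Codeword c = [1, 5, 2, 3, 3] ∈ F_7^5.


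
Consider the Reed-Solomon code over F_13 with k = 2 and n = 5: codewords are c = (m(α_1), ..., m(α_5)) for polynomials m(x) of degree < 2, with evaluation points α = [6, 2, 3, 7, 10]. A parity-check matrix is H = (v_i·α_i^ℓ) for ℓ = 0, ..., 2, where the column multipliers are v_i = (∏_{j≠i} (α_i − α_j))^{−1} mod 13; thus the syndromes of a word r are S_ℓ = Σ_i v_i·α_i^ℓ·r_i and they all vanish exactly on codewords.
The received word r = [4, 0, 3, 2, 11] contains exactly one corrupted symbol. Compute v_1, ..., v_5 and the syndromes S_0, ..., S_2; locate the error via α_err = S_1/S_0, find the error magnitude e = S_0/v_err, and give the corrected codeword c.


S = (2, 12, 7), error at position 1, error magnitude e = 5, c = [12, 0, 3, 2, 11].

Step 1: column multipliers v_i = (∏_{j≠i}(α_i − α_j))^{−1} mod 13.
  i = 1 (α = 6): (6−2)(6−3)(6−7)(6−10) = 4·3·(−1)·(−4) = 48 ≡ 9, so v_1 = 9^{−1} = 3 (mod 13).
  i = 2 (α = 2): (2−6)(2−3)(2−7)(2−10) = (−4)·(−1)·(−5)·(−8) = 160 ≡ 4, so v_2 = 4^{−1} = 10 (mod 13).
  i = 3 (α = 3): (3−6)(3−2)(3−7)(3−10) = (−3)·1·(−4)·(−7) = −84 ≡ 7, so v_3 = 7^{−1} = 2 (mod 13).
  i = 4 (α = 7): (7−6)(7−2)(7−3)(7−10) = 1·5·4·(−3) = −60 ≡ 5, so v_4 = 5^{−1} = 8 (mod 13).
  i = 5 (α = 10): (10−6)(10−2)(10−3)(10−7) = 4·8·7·3 = 672 ≡ 9, so v_5 = 9^{−1} = 3 (mod 13).
  v = [3, 10, 2, 8, 3].
Step 2: syndromes of r = [4, 0, 3, 2, 11] (all sums mod 13).
  S_0 = Σ v_i r_i = 3·4 + 10·0 + 2·3 + 8·2 + 3·11 = 67 ≡ 2.
  S_1 = Σ v_i α_i r_i = 3·6·4 + 10·2·0 + 2·3·3 + 8·7·2 + 3·10·11 = 532 ≡ 12.
  α_i^2 mod 13 = [10, 4, 9, 10, 9].
  S_2 = Σ v_i α_i^2 r_i = 3·10·4 + 10·4·0 + 2·9·3 + 8·10·2 + 3·9·11 = 631 ≡ 7.
  S = (2, 12, 7) ≠ 0, so r is not a codeword (an error is present).
Step 3: locate the error. For a single error e at position i, S_ℓ = v_i·e·α_i^ℓ, so α_err = S_1/S_0.
  S_0^{−1} = 2^{−1} = 7 (mod 13), so α_err = 12·7 = 84 ≡ 6 = α_1. Error position i = 1.
  Consistency check: S_2/S_1 = 7·12 = 84 ≡ 6 = α_err ✓ (single-error assumption holds).
Step 4: error magnitude e = S_0/v_1 = S_0·∏_{j≠1}(α_1 − α_j) = 2·9 = 18 ≡ 5 (mod 13).
Step 5: correct position 1: c_1 = r_1 − e = 4 − 5 ≡ 12 (mod 13). Hence c = [12, 0, 3, 2, 11].
  Check: interpolating c through the α_i gives m(x) = 7 + 3·x (degree < 2) with m(α_i) = c_i for every i, so c is indeed a codeword.


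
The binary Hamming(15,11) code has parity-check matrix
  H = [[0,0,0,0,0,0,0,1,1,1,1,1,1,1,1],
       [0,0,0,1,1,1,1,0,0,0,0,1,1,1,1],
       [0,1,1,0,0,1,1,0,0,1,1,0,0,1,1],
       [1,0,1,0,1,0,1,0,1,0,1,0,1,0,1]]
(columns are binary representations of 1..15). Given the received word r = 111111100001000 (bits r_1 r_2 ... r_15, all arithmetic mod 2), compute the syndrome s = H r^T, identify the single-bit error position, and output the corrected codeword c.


s = (1, 1, 0, 0)^T, error position = 12, corrected codeword c = 111111100000000

Compute s = H r^T mod 2 one row at a time:
  s_1 = 0 + 0 + 0 + 0 + 1 + 0 + 0 + 0 = 1 ≡ 1 (mod 2).
  s_2 = 1 + 1 + 1 + 1 + 1 + 0 + 0 + 0 = 5 ≡ 1 (mod 2).
  s_3 = 1 + 1 + 1 + 1 + 0 + 0 + 0 + 0 = 4 ≡ 0 (mod 2).
  s_4 = 1 + 1 + 1 + 1 + 0 + 0 + 0 + 0 = 4 ≡ 0 (mod 2).
s = (1, 1, 0, 0)^T — this equals column 12 of H (binary 1100), so error is at position 12.
Correct: flip bit 12 of r = 111111100001000 to get c = 111111100000000.


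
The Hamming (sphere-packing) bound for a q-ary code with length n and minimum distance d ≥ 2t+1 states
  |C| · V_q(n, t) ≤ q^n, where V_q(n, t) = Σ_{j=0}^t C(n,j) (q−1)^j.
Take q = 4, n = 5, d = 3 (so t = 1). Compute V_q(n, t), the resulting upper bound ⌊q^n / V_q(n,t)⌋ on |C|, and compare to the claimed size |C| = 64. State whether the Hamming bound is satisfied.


V_q(n, t) = 16, q^n = 1024, Hamming bound = 64, |C| = 64 ≤ bound (satisfied).

Step 1: Compute V_q(n, t) = Σ_{j=0}^1 C(n, j) (q−1)^j.
  j = 0: C(5,0)·(3)^0 = 1·1 = 1.
  j = 1: C(5,1)·(3)^1 = 5·3 = 15.
  V_q(n, t) = 1 + 15 = 16.
Step 2: q^n = 4^5 = 1024.
Step 3: Hamming bound ⌊q^n / V_q(n,t)⌋ = ⌊1024/16⌋ = 64.
Step 4: Compare |C| = 64 to 64: satisfied.
The claimed |C| lies at the Hamming bound (tight).


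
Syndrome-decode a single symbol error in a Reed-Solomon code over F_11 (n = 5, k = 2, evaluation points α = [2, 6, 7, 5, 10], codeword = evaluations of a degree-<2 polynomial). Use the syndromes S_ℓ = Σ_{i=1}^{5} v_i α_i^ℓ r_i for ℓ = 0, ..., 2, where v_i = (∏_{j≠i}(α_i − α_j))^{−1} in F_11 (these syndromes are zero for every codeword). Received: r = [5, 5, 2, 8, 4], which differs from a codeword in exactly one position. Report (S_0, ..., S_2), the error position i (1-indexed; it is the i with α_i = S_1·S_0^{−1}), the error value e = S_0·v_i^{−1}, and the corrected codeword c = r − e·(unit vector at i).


S = (3, 6, 1), error at position 1, error magnitude e = 10, c = [6, 5, 2, 8, 4].

Step 1: column multipliers v_i = (∏_{j≠i}(α_i − α_j))^{−1} mod 11.
  i = 1 (α = 2): (2−6)(2−7)(2−5)(2−10) = (−4)·(−5)·(−3)·(−8) = 480 ≡ 7, so v_1 = 7^{−1} = 8 (mod 11).
  i = 2 (α = 6): (6−2)(6−7)(6−5)(6−10) = 4·(−1)·1·(−4) = 16 ≡ 5, so v_2 = 5^{−1} = 9 (mod 11).
  i = 3 (α = 7): (7−2)(7−6)(7−5)(7−10) = 5·1·2·(−3) = −30 ≡ 3, so v_3 = 3^{−1} = 4 (mod 11).
  i = 4 (α = 5): (5−2)(5−6)(5−7)(5−10) = 3·(−1)·(−2)·(−5) = −30 ≡ 3, so v_4 = 3^{−1} = 4 (mod 11).
  i = 5 (α = 10): (10−2)(10−6)(10−7)(10−5) = 8·4·3·5 = 480 ≡ 7, so v_5 = 7^{−1} = 8 (mod 11).
  v = [8, 9, 4, 4, 8].
Step 2: syndromes of r = [5, 5, 2, 8, 4] (all sums mod 11).
  S_0 = Σ v_i r_i = 8·5 + 9·5 + 4·2 + 4·8 + 8·4 = 157 ≡ 3.
  S_1 = Σ v_i α_i r_i = 8·2·5 + 9·6·5 + 4·7·2 + 4·5·8 + 8·10·4 = 886 ≡ 6.
  α_i^2 mod 11 = [4, 3, 5, 3, 1].
  S_2 = Σ v_i α_i^2 r_i = 8·4·5 + 9·3·5 + 4·5·2 + 4·3·8 + 8·1·4 = 463 ≡ 1.
  S = (3, 6, 1) ≠ 0, so r is not a codeword (an error is present).
Step 3: locate the error. For a single error e at position i, S_ℓ = v_i·e·α_i^ℓ, so α_err = S_1/S_0.
  S_0^{−1} = 3^{−1} = 4 (mod 11), so α_err = 6·4 = 24 ≡ 2 = α_1. Error position i = 1.
  Consistency check: S_2/S_1 = 1·2 = 2 ≡ 2 = α_err ✓ (single-error assumption holds).
Step 4: error magnitude e = S_0/v_1 = S_0·∏_{j≠1}(α_1 − α_j) = 3·7 = 21 ≡ 10 (mod 11).
Step 5: correct position 1: c_1 = r_1 − e = 5 − 10 ≡ 6 (mod 11). Hence c = [6, 5, 2, 8, 4].
  Check: interpolating c through the α_i gives m(x) = 1 + 8·x (degree < 2) with m(α_i) = c_i for every i, so c is indeed a codeword.


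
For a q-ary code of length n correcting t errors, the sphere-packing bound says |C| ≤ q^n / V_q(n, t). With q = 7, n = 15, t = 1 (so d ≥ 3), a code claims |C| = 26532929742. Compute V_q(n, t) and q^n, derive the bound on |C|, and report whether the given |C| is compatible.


V_q(n, t) = 91, q^n = 4747561509943, Hamming bound = 52171005603, |C| = 26532929742 ≤ bound (satisfied).

Step 1: Compute V_q(n, t) = Σ_{j=0}^1 C(n, j) (q−1)^j.
  j = 0: C(15,0)·(6)^0 = 1·1 = 1.
  j = 1: C(15,1)·(6)^1 = 15·6 = 90.
  V_q(n, t) = 1 + 90 = 91.
Step 2: q^n = 7^15 = 4747561509943.
Step 3: Hamming bound ⌊q^n / V_q(n,t)⌋ = ⌊4747561509943/91⌋ = 52171005603.
Step 4: Compare |C| = 26532929742 to 52171005603: satisfied.
The claimed |C| lies below the Hamming bound.


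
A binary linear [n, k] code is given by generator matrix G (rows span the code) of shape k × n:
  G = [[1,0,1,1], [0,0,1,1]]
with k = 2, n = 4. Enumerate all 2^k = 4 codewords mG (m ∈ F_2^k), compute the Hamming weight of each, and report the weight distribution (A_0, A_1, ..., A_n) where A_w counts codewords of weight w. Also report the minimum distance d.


Weight distribution: A_0 = 1, A_1 = 1, A_2 = 1, A_3 = 1. Minimum distance d = 1.

Enumerate all 2^2 = 4 messages m ∈ F_2^2.
For each, compute codeword c = mG in F_2^4, then tally its weight.
  m = 00 → c = 0000, weight = 0.
  m = 10 → c = 1011, weight = 3.
  m = 01 → c = 0011, weight = 2.
  m = 11 → c = 1000, weight = 1.
Tally weights:
  weight 0: 1 codewords.
  weight 1: 1 codewords.
  weight 2: 1 codewords.
  weight 3: 1 codewords.
Minimum distance d = smallest w > 0 with A_w > 0 = 1.
Sanity: Σ A_w = 4 = 2^2 = 4 ✓.


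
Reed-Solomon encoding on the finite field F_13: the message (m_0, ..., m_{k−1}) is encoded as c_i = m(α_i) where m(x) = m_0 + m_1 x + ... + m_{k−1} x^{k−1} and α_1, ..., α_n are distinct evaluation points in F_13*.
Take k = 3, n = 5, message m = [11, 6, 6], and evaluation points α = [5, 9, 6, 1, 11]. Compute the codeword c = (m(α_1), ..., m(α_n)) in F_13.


c = [9, 5, 3, 10, 10]

Message polynomial: m(x) = 11 + 6·x + 6·x^2 (mod 13).
For each evaluation point α_i, compute m(α_i) mod 13:
  α_1 = 5: Horner steps 6 → 10 → 9, so m(5) = 9.
  α_2 = 9: Horner steps 6 → 8 → 5, so m(9) = 5.
  α_3 = 6: Horner steps 6 → 3 → 3, so m(6) = 3.
  α_4 = 1: Horner steps 6 → 12 → 10, so m(1) = 10.
  α_5 = 11: Horner steps 6 → 7 → 10, so m(11) = 10.
Codeword c = [9, 5, 3, 10, 10] ∈ F_13^5.


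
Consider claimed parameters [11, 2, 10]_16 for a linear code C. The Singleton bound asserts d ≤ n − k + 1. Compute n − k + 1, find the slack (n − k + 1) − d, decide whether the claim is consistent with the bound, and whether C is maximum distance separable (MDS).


Singleton RHS = n − k + 1 = 10, slack = 0, bound satisfied, MDS.

Singleton bound: d ≤ n − k + 1.
Here n = 11, k = 2, so n − k + 1 = 10.
Given d = 10, check d ≤ 10: YES.
Slack = (n − k + 1) − d = 0.
The code is MDS (slack = 0).
Description: the claimed parameters are [11, 2, 10]_16; such a code would be MDS (meets Singleton bound).


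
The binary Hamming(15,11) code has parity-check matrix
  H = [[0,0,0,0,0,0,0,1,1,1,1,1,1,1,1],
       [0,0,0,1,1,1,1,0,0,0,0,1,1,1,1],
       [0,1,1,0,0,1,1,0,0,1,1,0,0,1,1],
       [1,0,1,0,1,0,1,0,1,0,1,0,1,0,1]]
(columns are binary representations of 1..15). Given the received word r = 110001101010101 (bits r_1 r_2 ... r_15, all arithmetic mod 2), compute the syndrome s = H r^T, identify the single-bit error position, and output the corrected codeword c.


s = (0, 0, 1, 0)^T, error position = 2, corrected codeword c = 100001101010101

Compute s = H r^T mod 2 one row at a time:
  s_1 = 0 + 1 + 0 + 1 + 0 + 1 + 0 + 1 = 4 ≡ 0 (mod 2).
  s_2 = 0 + 0 + 1 + 1 + 0 + 1 + 0 + 1 = 4 ≡ 0 (mod 2).
  s_3 = 1 + 0 + 1 + 1 + 0 + 1 + 0 + 1 = 5 ≡ 1 (mod 2).
  s_4 = 1 + 0 + 0 + 1 + 1 + 1 + 1 + 1 = 6 ≡ 0 (mod 2).
s = (0, 0, 1, 0)^T — this equals column 2 of H (binary 0010), so error is at position 2.
Correct: flip bit 2 of r = 110001101010101 to get c = 100001101010101.


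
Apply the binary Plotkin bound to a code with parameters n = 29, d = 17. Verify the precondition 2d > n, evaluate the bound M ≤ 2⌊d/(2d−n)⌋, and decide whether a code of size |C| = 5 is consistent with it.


Plotkin bound M ≤ 6; given |C| = 5 ≤ bound (satisfied).

Check applicability: 2d = 34, n = 29.
2d − n = 5 > 0, so Plotkin applies.
Compute d/(2d−n) = 17/5 ≈ 3.4000.
⌊d/(2d−n)⌋ = 3.
Plotkin bound: M ≤ 2·3 = 6.
Given |C| = 5, check: satisfied.
This |C| is below the Plotkin bound.


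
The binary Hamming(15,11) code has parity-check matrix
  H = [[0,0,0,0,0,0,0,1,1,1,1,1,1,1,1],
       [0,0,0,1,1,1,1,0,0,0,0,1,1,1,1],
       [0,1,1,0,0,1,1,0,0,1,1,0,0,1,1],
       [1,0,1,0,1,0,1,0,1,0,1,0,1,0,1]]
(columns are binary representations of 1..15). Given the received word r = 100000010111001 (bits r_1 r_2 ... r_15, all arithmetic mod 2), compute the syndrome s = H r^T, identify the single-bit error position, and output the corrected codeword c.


s = (1, 0, 1, 1)^T, error position = 11, corrected codeword c = 100000010101001

Compute s = H r^T mod 2 one row at a time:
  s_1 = 1 + 0 + 1 + 1 + 1 + 0 + 0 + 1 = 5 ≡ 1 (mod 2).
  s_2 = 0 + 0 + 0 + 0 + 1 + 0 + 0 + 1 = 2 ≡ 0 (mod 2).
  s_3 = 0 + 0 + 0 + 0 + 1 + 1 + 0 + 1 = 3 ≡ 1 (mod 2).
  s_4 = 1 + 0 + 0 + 0 + 0 + 1 + 0 + 1 = 3 ≡ 1 (mod 2).
s = (1, 0, 1, 1)^T — this equals column 11 of H (binary 1011), so error is at position 11.
Correct: flip bit 11 of r = 100000010111001 to get c = 100000010101001.


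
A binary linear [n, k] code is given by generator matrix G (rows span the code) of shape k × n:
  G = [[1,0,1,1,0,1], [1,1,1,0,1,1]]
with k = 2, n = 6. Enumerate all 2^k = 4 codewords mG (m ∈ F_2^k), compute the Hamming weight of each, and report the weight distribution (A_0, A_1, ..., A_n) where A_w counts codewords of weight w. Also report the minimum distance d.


Weight distribution: A_0 = 1, A_3 = 1, A_4 = 1, A_5 = 1. Minimum distance d = 3.

Enumerate all 2^2 = 4 messages m ∈ F_2^2.
For each, compute codeword c = mG in F_2^6, then tally its weight.
  m = 00 → c = 000000, weight = 0.
  m = 10 → c = 101101, weight = 4.
  m = 01 → c = 111011, weight = 5.
  m = 11 → c = 010110, weight = 3.
Tally weights:
  weight 0: 1 codewords.
  weight 3: 1 codewords.
  weight 4: 1 codewords.
  weight 5: 1 codewords.
Minimum distance d = smallest w > 0 with A_w > 0 = 3.
Sanity: Σ A_w = 4 = 2^2 = 4 ✓.


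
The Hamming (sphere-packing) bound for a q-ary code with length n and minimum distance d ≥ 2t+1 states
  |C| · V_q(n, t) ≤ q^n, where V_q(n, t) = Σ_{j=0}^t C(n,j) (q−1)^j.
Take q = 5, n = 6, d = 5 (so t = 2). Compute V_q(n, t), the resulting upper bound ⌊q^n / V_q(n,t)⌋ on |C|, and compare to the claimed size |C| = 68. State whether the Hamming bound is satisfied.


V_q(n, t) = 265, q^n = 15625, Hamming bound = 58, |C| = 68 > bound (violated).

Step 1: Compute V_q(n, t) = Σ_{j=0}^2 C(n, j) (q−1)^j.
  j = 0: C(6,0)·(4)^0 = 1·1 = 1.
  j = 1: C(6,1)·(4)^1 = 6·4 = 24.
  j = 2: C(6,2)·(4)^2 = 15·16 = 240.
  V_q(n, t) = 1 + 24 + 240 = 265.
Step 2: q^n = 5^6 = 15625.
Step 3: Hamming bound ⌊q^n / V_q(n,t)⌋ = ⌊15625/265⌋ = 58.
Step 4: Compare |C| = 68 to 58: violated.
The claimed |C| lies above the Hamming bound, so no 5-ary code of length 6 with d ≥ 5 can have 68 codewords.


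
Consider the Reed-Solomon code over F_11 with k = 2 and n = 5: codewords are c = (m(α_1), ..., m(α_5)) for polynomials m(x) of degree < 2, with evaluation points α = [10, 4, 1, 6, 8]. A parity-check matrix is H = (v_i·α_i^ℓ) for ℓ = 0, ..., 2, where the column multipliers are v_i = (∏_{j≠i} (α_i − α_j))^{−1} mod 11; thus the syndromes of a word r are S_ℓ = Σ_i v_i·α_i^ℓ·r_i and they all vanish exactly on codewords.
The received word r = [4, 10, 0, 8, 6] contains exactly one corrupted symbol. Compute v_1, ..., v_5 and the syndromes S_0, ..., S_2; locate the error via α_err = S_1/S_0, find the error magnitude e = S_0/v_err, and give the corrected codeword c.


S = (2, 2, 2), error at position 3, error magnitude e = 9, c = [4, 10, 2, 8, 6].

Step 1: column multipliers v_i = (∏_{j≠i}(α_i − α_j))^{−1} mod 11.
  i = 1 (α = 10): (10−4)(10−1)(10−6)(10−8) = 6·9·4·2 = 432 ≡ 3, so v_1 = 3^{−1} = 4 (mod 11).
  i = 2 (α = 4): (4−10)(4−1)(4−6)(4−8) = (−6)·3·(−2)·(−4) = −144 ≡ 10, so v_2 = 10^{−1} = 10 (mod 11).
  i = 3 (α = 1): (1−10)(1−4)(1−6)(1−8) = (−9)·(−3)·(−5)·(−7) = 945 ≡ 10, so v_3 = 10^{−1} = 10 (mod 11).
  i = 4 (α = 6): (6−10)(6−4)(6−1)(6−8) = (−4)·2·5·(−2) = 80 ≡ 3, so v_4 = 3^{−1} = 4 (mod 11).
  i = 5 (α = 8): (8−10)(8−4)(8−1)(8−6) = (−2)·4·7·2 = −112 ≡ 9, so v_5 = 9^{−1} = 5 (mod 11).
  v = [4, 10, 10, 4, 5].
Step 2: syndromes of r = [4, 10, 0, 8, 6] (all sums mod 11).
  S_0 = Σ v_i r_i = 4·4 + 10·10 + 10·0 + 4·8 + 5·6 = 178 ≡ 2.
  S_1 = Σ v_i α_i r_i = 4·10·4 + 10·4·10 + 10·1·0 + 4·6·8 + 5·8·6 = 992 ≡ 2.
  α_i^2 mod 11 = [1, 5, 1, 3, 9].
  S_2 = Σ v_i α_i^2 r_i = 4·1·4 + 10·5·10 + 10·1·0 + 4·3·8 + 5·9·6 = 882 ≡ 2.
  S = (2, 2, 2) ≠ 0, so r is not a codeword (an error is present).
Step 3: locate the error. For a single error e at position i, S_ℓ = v_i·e·α_i^ℓ, so α_err = S_1/S_0.
  S_0^{−1} = 2^{−1} = 6 (mod 11), so α_err = 2·6 = 12 ≡ 1 = α_3. Error position i = 3.
  Consistency check: S_2/S_1 = 2·6 = 12 ≡ 1 = α_err ✓ (single-error assumption holds).
Step 4: error magnitude e = S_0/v_3 = S_0·∏_{j≠3}(α_3 − α_j) = 2·10 = 20 ≡ 9 (mod 11).
Step 5: correct position 3: c_3 = r_3 − e = 0 − 9 ≡ 2 (mod 11). Hence c = [4, 10, 2, 8, 6].
  Check: interpolating c through the α_i gives m(x) = 3 + 10·x (degree < 2) with m(α_i) = c_i for every i, so c is indeed a codeword.
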